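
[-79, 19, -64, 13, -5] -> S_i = Random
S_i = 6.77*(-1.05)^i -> [6.77, -7.11, 7.46, -7.84, 8.23]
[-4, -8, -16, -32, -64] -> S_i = -4*2^i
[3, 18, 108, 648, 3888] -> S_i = 3*6^i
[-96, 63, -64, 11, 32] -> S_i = Random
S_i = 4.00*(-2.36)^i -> [4.0, -9.44, 22.28, -52.58, 124.08]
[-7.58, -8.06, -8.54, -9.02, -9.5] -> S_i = -7.58 + -0.48*i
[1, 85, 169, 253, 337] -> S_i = 1 + 84*i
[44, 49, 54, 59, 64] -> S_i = 44 + 5*i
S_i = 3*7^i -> [3, 21, 147, 1029, 7203]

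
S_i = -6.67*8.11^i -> [-6.67, -54.09, -438.7, -3557.86, -28854.21]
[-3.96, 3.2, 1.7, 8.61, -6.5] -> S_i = Random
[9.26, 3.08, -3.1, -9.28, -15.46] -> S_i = 9.26 + -6.18*i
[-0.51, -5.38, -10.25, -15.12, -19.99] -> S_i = -0.51 + -4.87*i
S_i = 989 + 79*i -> [989, 1068, 1147, 1226, 1305]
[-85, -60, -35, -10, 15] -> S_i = -85 + 25*i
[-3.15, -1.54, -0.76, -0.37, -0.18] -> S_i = -3.15*0.49^i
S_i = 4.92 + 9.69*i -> [4.92, 14.61, 24.3, 33.99, 43.68]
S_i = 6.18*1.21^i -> [6.18, 7.48, 9.05, 10.95, 13.25]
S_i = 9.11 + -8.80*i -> [9.11, 0.31, -8.49, -17.29, -26.09]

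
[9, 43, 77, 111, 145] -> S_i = 9 + 34*i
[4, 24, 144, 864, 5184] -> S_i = 4*6^i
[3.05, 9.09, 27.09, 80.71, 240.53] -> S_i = 3.05*2.98^i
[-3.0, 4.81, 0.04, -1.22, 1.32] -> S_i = Random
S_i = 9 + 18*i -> [9, 27, 45, 63, 81]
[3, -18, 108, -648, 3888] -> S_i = 3*-6^i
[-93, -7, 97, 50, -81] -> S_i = Random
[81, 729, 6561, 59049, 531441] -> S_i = 81*9^i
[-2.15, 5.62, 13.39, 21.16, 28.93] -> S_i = -2.15 + 7.77*i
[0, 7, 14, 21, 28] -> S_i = 0 + 7*i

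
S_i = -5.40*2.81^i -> [-5.4, -15.17, -42.64, -119.82, -336.68]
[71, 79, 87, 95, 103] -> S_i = 71 + 8*i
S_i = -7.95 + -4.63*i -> [-7.95, -12.58, -17.21, -21.84, -26.47]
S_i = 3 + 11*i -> [3, 14, 25, 36, 47]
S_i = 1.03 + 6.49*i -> [1.03, 7.52, 14.01, 20.5, 26.99]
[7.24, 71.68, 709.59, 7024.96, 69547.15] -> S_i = 7.24*9.90^i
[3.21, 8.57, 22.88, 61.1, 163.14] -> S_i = 3.21*2.67^i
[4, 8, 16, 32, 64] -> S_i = 4*2^i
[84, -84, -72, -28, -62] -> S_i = Random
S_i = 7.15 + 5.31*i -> [7.15, 12.46, 17.77, 23.08, 28.39]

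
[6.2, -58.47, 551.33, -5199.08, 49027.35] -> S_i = 6.20*(-9.43)^i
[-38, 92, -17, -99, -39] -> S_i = Random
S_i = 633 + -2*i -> [633, 631, 629, 627, 625]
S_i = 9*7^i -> [9, 63, 441, 3087, 21609]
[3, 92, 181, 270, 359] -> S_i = 3 + 89*i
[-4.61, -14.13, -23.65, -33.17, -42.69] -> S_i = -4.61 + -9.52*i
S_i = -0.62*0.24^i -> [-0.62, -0.15, -0.04, -0.01, -0.0]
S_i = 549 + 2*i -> [549, 551, 553, 555, 557]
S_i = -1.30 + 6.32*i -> [-1.3, 5.02, 11.34, 17.66, 23.98]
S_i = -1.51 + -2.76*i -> [-1.51, -4.27, -7.03, -9.79, -12.55]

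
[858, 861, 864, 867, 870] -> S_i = 858 + 3*i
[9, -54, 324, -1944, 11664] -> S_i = 9*-6^i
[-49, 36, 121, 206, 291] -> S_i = -49 + 85*i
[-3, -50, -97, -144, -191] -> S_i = -3 + -47*i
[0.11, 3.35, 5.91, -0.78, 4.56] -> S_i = Random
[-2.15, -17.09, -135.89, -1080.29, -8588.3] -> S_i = -2.15*7.95^i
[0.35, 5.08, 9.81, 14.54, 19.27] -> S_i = 0.35 + 4.73*i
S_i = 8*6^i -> [8, 48, 288, 1728, 10368]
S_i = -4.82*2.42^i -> [-4.82, -11.66, -28.23, -68.31, -165.31]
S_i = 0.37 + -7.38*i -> [0.37, -7.01, -14.39, -21.77, -29.15]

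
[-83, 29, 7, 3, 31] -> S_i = Random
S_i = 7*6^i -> [7, 42, 252, 1512, 9072]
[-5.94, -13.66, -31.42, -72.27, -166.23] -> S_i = -5.94*2.30^i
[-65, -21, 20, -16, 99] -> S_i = Random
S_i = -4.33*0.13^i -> [-4.33, -0.56, -0.07, -0.01, -0.0]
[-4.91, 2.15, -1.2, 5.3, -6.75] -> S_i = Random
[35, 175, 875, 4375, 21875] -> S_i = 35*5^i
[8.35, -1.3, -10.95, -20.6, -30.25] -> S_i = 8.35 + -9.65*i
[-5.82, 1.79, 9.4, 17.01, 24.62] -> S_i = -5.82 + 7.61*i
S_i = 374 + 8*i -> [374, 382, 390, 398, 406]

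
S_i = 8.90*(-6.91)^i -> [8.9, -61.5, 424.96, -2936.46, 20290.94]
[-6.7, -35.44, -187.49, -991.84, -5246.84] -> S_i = -6.70*5.29^i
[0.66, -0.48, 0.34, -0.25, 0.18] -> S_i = 0.66*(-0.72)^i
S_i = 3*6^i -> [3, 18, 108, 648, 3888]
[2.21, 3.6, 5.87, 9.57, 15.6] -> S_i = 2.21*1.63^i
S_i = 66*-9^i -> [66, -594, 5346, -48114, 433026]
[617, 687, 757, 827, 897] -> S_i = 617 + 70*i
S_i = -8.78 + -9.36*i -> [-8.78, -18.14, -27.5, -36.86, -46.22]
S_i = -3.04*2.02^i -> [-3.04, -6.14, -12.4, -25.06, -50.61]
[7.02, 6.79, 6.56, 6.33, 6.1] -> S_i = 7.02 + -0.23*i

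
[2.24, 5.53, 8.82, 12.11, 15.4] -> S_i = 2.24 + 3.29*i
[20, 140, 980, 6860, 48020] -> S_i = 20*7^i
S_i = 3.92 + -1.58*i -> [3.92, 2.34, 0.76, -0.82, -2.4]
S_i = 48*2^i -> [48, 96, 192, 384, 768]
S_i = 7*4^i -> [7, 28, 112, 448, 1792]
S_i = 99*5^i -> [99, 495, 2475, 12375, 61875]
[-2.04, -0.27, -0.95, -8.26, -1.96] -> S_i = Random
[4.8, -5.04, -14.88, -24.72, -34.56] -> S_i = 4.80 + -9.84*i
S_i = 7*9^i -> [7, 63, 567, 5103, 45927]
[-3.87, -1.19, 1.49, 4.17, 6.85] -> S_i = -3.87 + 2.68*i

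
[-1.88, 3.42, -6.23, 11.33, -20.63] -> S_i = -1.88*(-1.82)^i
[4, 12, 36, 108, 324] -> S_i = 4*3^i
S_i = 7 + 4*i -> [7, 11, 15, 19, 23]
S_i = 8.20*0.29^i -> [8.2, 2.38, 0.69, 0.2, 0.06]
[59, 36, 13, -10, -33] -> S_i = 59 + -23*i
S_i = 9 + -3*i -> [9, 6, 3, 0, -3]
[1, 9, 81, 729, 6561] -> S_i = 1*9^i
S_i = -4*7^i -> [-4, -28, -196, -1372, -9604]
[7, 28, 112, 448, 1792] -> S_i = 7*4^i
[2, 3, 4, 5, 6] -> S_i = 2 + 1*i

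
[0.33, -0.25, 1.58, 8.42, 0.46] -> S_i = Random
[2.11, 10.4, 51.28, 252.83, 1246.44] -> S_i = 2.11*4.93^i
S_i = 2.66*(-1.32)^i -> [2.66, -3.51, 4.63, -6.12, 8.08]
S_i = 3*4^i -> [3, 12, 48, 192, 768]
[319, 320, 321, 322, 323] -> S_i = 319 + 1*i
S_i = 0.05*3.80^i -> [0.05, 0.19, 0.72, 2.74, 10.43]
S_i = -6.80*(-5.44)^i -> [-6.8, 36.99, -201.24, 1094.73, -5955.31]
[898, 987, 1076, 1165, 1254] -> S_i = 898 + 89*i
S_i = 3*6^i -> [3, 18, 108, 648, 3888]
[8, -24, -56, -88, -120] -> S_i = 8 + -32*i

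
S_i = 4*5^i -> [4, 20, 100, 500, 2500]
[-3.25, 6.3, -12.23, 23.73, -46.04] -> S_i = -3.25*(-1.94)^i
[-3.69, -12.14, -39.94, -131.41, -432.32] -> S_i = -3.69*3.29^i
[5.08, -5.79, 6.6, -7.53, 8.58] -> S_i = 5.08*(-1.14)^i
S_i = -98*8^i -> [-98, -784, -6272, -50176, -401408]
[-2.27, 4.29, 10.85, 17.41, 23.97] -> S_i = -2.27 + 6.56*i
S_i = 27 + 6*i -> [27, 33, 39, 45, 51]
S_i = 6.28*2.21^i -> [6.28, 13.88, 30.67, 67.79, 149.81]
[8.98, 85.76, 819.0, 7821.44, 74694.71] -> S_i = 8.98*9.55^i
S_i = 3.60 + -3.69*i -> [3.6, -0.09, -3.78, -7.47, -11.16]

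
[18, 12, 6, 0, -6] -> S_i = 18 + -6*i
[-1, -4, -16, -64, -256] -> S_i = -1*4^i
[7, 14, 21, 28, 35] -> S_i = 7 + 7*i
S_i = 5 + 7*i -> [5, 12, 19, 26, 33]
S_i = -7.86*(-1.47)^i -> [-7.86, 11.55, -16.98, 24.97, -36.7]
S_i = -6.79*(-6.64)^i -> [-6.79, 45.09, -299.37, 1987.81, -13199.03]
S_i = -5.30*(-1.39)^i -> [-5.3, 7.37, -10.24, 14.23, -19.78]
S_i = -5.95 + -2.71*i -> [-5.95, -8.66, -11.37, -14.08, -16.79]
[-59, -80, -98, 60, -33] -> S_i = Random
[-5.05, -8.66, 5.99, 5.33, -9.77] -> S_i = Random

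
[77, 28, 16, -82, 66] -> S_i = Random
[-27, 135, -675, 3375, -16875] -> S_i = -27*-5^i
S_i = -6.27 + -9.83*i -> [-6.27, -16.1, -25.93, -35.76, -45.59]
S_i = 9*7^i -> [9, 63, 441, 3087, 21609]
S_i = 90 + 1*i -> [90, 91, 92, 93, 94]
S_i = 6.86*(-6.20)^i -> [6.86, -42.53, 263.7, -1634.93, 10136.57]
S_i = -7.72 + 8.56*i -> [-7.72, 0.84, 9.4, 17.96, 26.52]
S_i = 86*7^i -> [86, 602, 4214, 29498, 206486]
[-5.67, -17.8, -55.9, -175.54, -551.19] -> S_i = -5.67*3.14^i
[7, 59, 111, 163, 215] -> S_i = 7 + 52*i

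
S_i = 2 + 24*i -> [2, 26, 50, 74, 98]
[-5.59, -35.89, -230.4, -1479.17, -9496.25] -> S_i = -5.59*6.42^i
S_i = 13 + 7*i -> [13, 20, 27, 34, 41]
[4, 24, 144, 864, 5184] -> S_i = 4*6^i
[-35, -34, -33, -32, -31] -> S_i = -35 + 1*i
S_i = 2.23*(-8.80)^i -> [2.23, -19.62, 172.69, -1519.68, 13373.21]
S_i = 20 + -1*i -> [20, 19, 18, 17, 16]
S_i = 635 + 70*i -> [635, 705, 775, 845, 915]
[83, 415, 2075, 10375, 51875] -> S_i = 83*5^i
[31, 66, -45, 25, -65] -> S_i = Random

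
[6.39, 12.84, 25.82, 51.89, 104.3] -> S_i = 6.39*2.01^i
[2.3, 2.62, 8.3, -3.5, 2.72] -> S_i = Random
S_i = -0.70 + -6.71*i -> [-0.7, -7.41, -14.12, -20.83, -27.54]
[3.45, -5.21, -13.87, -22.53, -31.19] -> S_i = 3.45 + -8.66*i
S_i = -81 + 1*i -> [-81, -80, -79, -78, -77]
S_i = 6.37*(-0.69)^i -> [6.37, -4.4, 3.03, -2.09, 1.44]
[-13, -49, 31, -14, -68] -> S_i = Random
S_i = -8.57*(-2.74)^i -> [-8.57, 23.48, -64.34, 176.29, -483.04]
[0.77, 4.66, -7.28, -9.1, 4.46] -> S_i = Random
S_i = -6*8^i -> [-6, -48, -384, -3072, -24576]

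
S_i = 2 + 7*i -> [2, 9, 16, 23, 30]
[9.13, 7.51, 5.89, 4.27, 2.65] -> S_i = 9.13 + -1.62*i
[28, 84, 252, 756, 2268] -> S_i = 28*3^i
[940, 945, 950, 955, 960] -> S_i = 940 + 5*i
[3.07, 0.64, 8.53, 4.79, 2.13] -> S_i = Random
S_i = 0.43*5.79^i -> [0.43, 2.49, 14.42, 83.46, 483.26]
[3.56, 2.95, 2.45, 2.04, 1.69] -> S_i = 3.56*0.83^i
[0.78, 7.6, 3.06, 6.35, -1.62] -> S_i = Random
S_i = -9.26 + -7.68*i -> [-9.26, -16.94, -24.62, -32.3, -39.98]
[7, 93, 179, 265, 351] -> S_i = 7 + 86*i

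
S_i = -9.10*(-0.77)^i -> [-9.1, 7.01, -5.4, 4.15, -3.2]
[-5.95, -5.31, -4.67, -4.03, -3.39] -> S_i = -5.95 + 0.64*i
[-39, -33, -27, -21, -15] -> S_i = -39 + 6*i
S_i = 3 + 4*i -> [3, 7, 11, 15, 19]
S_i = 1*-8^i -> [1, -8, 64, -512, 4096]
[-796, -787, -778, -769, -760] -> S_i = -796 + 9*i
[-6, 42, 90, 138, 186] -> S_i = -6 + 48*i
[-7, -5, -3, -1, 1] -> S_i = -7 + 2*i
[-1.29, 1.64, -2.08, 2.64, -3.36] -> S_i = -1.29*(-1.27)^i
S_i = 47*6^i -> [47, 282, 1692, 10152, 60912]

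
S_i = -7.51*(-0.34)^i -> [-7.51, 2.55, -0.87, 0.3, -0.1]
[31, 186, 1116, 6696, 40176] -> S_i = 31*6^i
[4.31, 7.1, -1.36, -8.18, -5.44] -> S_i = Random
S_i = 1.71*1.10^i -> [1.71, 1.88, 2.07, 2.28, 2.5]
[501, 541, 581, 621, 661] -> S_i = 501 + 40*i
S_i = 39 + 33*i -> [39, 72, 105, 138, 171]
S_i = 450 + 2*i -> [450, 452, 454, 456, 458]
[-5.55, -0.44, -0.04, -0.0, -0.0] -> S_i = -5.55*0.08^i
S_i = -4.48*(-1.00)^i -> [-4.48, 4.48, -4.48, 4.48, -4.48]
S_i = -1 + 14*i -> [-1, 13, 27, 41, 55]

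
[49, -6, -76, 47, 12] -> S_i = Random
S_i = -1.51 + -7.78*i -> [-1.51, -9.29, -17.07, -24.85, -32.63]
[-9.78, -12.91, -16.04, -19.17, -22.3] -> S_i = -9.78 + -3.13*i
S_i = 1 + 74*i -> [1, 75, 149, 223, 297]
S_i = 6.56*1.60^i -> [6.56, 10.5, 16.79, 26.87, 42.99]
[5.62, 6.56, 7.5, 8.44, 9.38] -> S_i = 5.62 + 0.94*i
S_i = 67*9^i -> [67, 603, 5427, 48843, 439587]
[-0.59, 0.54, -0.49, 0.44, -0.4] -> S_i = -0.59*(-0.91)^i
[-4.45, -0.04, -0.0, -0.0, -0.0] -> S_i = -4.45*0.01^i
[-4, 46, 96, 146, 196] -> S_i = -4 + 50*i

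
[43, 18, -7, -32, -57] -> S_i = 43 + -25*i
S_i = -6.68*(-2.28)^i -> [-6.68, 15.23, -34.73, 79.17, -180.52]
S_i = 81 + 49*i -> [81, 130, 179, 228, 277]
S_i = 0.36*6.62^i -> [0.36, 2.38, 15.78, 104.44, 691.41]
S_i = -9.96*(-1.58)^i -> [-9.96, 15.74, -24.86, 39.29, -62.07]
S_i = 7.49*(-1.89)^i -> [7.49, -14.16, 26.76, -50.57, 95.57]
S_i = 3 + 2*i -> [3, 5, 7, 9, 11]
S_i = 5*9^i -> [5, 45, 405, 3645, 32805]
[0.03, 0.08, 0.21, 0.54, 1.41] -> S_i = 0.03*2.62^i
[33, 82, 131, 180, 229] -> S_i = 33 + 49*i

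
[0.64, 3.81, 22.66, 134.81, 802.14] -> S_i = 0.64*5.95^i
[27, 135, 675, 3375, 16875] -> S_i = 27*5^i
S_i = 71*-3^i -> [71, -213, 639, -1917, 5751]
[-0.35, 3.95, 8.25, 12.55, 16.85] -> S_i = -0.35 + 4.30*i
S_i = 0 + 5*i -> [0, 5, 10, 15, 20]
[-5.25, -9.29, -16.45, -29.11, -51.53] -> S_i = -5.25*1.77^i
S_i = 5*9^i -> [5, 45, 405, 3645, 32805]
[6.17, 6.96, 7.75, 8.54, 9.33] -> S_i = 6.17 + 0.79*i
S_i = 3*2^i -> [3, 6, 12, 24, 48]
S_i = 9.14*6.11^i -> [9.14, 55.85, 341.22, 2084.83, 12738.29]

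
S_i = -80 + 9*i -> [-80, -71, -62, -53, -44]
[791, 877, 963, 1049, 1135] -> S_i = 791 + 86*i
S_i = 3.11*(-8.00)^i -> [3.11, -24.88, 199.04, -1592.32, 12738.56]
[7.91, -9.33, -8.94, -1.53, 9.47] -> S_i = Random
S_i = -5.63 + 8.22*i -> [-5.63, 2.59, 10.81, 19.03, 27.25]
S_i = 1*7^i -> [1, 7, 49, 343, 2401]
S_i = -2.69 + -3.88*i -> [-2.69, -6.57, -10.45, -14.33, -18.21]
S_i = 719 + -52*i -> [719, 667, 615, 563, 511]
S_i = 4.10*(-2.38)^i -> [4.1, -9.76, 23.22, -55.27, 131.55]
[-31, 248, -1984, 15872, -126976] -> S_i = -31*-8^i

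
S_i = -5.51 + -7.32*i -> [-5.51, -12.83, -20.15, -27.47, -34.79]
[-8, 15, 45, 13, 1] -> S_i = Random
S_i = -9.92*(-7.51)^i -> [-9.92, 74.5, -559.49, 4201.76, -31555.24]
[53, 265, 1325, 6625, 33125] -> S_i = 53*5^i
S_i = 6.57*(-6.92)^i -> [6.57, -45.46, 314.61, -2177.13, 15065.71]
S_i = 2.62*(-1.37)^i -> [2.62, -3.59, 4.92, -6.74, 9.23]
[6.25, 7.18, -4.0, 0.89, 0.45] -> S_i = Random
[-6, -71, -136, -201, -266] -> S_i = -6 + -65*i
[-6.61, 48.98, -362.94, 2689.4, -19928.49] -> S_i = -6.61*(-7.41)^i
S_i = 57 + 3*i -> [57, 60, 63, 66, 69]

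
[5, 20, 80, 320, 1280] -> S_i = 5*4^i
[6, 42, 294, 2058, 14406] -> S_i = 6*7^i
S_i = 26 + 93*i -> [26, 119, 212, 305, 398]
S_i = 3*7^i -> [3, 21, 147, 1029, 7203]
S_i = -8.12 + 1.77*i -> [-8.12, -6.35, -4.58, -2.81, -1.04]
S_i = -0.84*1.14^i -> [-0.84, -0.96, -1.09, -1.24, -1.42]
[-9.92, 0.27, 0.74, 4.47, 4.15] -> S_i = Random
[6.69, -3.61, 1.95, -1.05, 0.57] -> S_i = 6.69*(-0.54)^i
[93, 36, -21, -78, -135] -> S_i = 93 + -57*i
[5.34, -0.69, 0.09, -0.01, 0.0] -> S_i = 5.34*(-0.13)^i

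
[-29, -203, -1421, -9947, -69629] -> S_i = -29*7^i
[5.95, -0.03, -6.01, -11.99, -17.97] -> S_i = 5.95 + -5.98*i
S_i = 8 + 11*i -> [8, 19, 30, 41, 52]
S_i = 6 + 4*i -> [6, 10, 14, 18, 22]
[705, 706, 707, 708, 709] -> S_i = 705 + 1*i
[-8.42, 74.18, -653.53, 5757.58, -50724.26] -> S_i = -8.42*(-8.81)^i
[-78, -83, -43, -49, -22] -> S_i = Random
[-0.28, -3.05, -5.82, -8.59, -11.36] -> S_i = -0.28 + -2.77*i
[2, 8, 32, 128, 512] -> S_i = 2*4^i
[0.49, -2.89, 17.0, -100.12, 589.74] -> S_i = 0.49*(-5.89)^i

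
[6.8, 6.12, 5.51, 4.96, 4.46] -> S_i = 6.80*0.90^i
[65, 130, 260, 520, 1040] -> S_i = 65*2^i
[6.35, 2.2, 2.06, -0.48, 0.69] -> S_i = Random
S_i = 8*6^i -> [8, 48, 288, 1728, 10368]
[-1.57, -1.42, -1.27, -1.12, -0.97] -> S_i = -1.57 + 0.15*i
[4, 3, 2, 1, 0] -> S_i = 4 + -1*i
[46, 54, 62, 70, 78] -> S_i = 46 + 8*i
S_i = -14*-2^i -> [-14, 28, -56, 112, -224]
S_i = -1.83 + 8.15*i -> [-1.83, 6.32, 14.47, 22.62, 30.77]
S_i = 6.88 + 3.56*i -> [6.88, 10.44, 14.0, 17.56, 21.12]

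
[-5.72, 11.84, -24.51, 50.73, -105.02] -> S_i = -5.72*(-2.07)^i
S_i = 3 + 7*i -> [3, 10, 17, 24, 31]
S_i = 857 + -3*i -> [857, 854, 851, 848, 845]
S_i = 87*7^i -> [87, 609, 4263, 29841, 208887]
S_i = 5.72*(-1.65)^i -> [5.72, -9.44, 15.57, -25.69, 42.4]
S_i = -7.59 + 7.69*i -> [-7.59, 0.1, 7.79, 15.48, 23.17]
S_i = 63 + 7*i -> [63, 70, 77, 84, 91]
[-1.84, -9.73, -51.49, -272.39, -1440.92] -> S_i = -1.84*5.29^i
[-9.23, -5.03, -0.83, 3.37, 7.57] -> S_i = -9.23 + 4.20*i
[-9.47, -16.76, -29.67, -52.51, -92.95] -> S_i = -9.47*1.77^i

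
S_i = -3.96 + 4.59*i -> [-3.96, 0.63, 5.22, 9.81, 14.4]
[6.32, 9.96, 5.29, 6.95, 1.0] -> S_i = Random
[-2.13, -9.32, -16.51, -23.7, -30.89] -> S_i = -2.13 + -7.19*i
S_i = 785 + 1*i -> [785, 786, 787, 788, 789]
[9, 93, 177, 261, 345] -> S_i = 9 + 84*i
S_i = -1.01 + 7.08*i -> [-1.01, 6.07, 13.15, 20.23, 27.31]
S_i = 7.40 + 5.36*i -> [7.4, 12.76, 18.12, 23.48, 28.84]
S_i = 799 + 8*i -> [799, 807, 815, 823, 831]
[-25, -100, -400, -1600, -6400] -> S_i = -25*4^i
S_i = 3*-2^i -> [3, -6, 12, -24, 48]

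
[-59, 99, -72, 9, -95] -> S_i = Random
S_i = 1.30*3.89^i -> [1.3, 5.06, 19.67, 76.52, 297.67]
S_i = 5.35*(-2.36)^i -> [5.35, -12.63, 29.8, -70.32, 165.96]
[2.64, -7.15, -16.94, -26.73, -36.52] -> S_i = 2.64 + -9.79*i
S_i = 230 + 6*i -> [230, 236, 242, 248, 254]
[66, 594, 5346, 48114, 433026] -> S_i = 66*9^i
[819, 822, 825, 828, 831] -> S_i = 819 + 3*i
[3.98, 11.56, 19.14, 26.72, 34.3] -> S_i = 3.98 + 7.58*i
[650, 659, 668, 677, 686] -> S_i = 650 + 9*i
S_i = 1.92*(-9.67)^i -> [1.92, -18.57, 179.54, -1736.12, 16788.32]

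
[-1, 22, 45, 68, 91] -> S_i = -1 + 23*i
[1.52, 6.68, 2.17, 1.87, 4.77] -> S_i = Random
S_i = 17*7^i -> [17, 119, 833, 5831, 40817]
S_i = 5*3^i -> [5, 15, 45, 135, 405]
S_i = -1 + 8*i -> [-1, 7, 15, 23, 31]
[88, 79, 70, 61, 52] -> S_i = 88 + -9*i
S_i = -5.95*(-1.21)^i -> [-5.95, 7.2, -8.71, 10.54, -12.75]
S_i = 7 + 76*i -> [7, 83, 159, 235, 311]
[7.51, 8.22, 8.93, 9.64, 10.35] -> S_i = 7.51 + 0.71*i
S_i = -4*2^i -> [-4, -8, -16, -32, -64]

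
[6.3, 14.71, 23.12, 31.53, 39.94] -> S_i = 6.30 + 8.41*i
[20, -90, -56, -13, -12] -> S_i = Random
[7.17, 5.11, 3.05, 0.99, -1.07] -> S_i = 7.17 + -2.06*i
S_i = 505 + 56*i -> [505, 561, 617, 673, 729]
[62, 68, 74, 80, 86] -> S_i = 62 + 6*i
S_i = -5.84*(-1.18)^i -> [-5.84, 6.89, -8.13, 9.6, -11.32]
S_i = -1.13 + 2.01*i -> [-1.13, 0.88, 2.89, 4.9, 6.91]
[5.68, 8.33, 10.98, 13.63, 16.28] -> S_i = 5.68 + 2.65*i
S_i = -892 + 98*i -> [-892, -794, -696, -598, -500]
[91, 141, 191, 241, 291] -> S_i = 91 + 50*i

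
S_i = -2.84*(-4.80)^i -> [-2.84, 13.63, -65.43, 314.08, -1507.59]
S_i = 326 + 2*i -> [326, 328, 330, 332, 334]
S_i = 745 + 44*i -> [745, 789, 833, 877, 921]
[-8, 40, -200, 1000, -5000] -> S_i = -8*-5^i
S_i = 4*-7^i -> [4, -28, 196, -1372, 9604]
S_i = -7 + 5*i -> [-7, -2, 3, 8, 13]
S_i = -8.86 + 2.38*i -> [-8.86, -6.48, -4.1, -1.72, 0.66]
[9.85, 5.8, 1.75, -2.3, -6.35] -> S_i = 9.85 + -4.05*i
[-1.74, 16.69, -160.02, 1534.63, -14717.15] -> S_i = -1.74*(-9.59)^i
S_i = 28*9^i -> [28, 252, 2268, 20412, 183708]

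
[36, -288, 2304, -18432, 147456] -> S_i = 36*-8^i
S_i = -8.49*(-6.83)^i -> [-8.49, 57.99, -396.05, 2705.02, -18475.26]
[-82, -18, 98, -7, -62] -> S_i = Random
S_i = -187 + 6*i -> [-187, -181, -175, -169, -163]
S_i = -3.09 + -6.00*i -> [-3.09, -9.09, -15.09, -21.09, -27.09]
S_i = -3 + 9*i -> [-3, 6, 15, 24, 33]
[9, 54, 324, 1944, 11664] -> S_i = 9*6^i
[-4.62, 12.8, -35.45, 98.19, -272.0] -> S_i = -4.62*(-2.77)^i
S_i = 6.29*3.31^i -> [6.29, 20.82, 68.91, 228.1, 755.03]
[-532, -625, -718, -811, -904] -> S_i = -532 + -93*i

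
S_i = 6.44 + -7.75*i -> [6.44, -1.31, -9.06, -16.81, -24.56]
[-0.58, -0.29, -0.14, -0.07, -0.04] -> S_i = -0.58*0.50^i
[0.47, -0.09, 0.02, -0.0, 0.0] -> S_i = 0.47*(-0.19)^i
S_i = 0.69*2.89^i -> [0.69, 1.99, 5.76, 16.65, 48.13]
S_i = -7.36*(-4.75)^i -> [-7.36, 34.96, -166.06, 788.79, -3746.73]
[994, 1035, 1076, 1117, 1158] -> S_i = 994 + 41*i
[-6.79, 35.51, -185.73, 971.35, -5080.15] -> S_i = -6.79*(-5.23)^i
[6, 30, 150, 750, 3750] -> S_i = 6*5^i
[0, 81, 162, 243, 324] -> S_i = 0 + 81*i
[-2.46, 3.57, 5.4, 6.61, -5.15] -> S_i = Random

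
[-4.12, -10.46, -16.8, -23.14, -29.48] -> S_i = -4.12 + -6.34*i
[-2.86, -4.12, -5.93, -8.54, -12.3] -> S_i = -2.86*1.44^i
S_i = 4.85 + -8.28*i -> [4.85, -3.43, -11.71, -19.99, -28.27]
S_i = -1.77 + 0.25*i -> [-1.77, -1.52, -1.27, -1.02, -0.77]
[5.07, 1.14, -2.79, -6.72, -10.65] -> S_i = 5.07 + -3.93*i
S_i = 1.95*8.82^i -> [1.95, 17.2, 151.7, 1337.95, 11800.73]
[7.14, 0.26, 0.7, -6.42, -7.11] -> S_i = Random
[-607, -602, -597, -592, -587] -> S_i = -607 + 5*i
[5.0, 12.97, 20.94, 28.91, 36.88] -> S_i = 5.00 + 7.97*i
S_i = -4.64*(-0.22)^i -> [-4.64, 1.02, -0.22, 0.05, -0.01]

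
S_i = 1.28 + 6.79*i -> [1.28, 8.07, 14.86, 21.65, 28.44]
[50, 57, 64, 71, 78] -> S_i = 50 + 7*i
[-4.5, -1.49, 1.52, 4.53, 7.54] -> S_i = -4.50 + 3.01*i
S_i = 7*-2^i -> [7, -14, 28, -56, 112]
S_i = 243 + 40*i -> [243, 283, 323, 363, 403]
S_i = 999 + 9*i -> [999, 1008, 1017, 1026, 1035]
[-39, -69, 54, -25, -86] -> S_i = Random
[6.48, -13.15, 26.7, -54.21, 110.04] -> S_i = 6.48*(-2.03)^i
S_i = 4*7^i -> [4, 28, 196, 1372, 9604]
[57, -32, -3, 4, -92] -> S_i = Random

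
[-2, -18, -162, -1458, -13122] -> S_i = -2*9^i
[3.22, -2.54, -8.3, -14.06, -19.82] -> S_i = 3.22 + -5.76*i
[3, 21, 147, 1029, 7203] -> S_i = 3*7^i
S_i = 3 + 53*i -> [3, 56, 109, 162, 215]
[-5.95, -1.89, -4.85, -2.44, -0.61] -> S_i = Random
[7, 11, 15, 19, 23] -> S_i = 7 + 4*i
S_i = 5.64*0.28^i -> [5.64, 1.58, 0.44, 0.12, 0.03]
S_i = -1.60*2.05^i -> [-1.6, -3.28, -6.72, -13.78, -28.26]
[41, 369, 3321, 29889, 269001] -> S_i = 41*9^i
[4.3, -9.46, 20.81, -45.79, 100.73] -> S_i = 4.30*(-2.20)^i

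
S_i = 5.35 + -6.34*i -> [5.35, -0.99, -7.33, -13.67, -20.01]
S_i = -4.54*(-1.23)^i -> [-4.54, 5.58, -6.87, 8.45, -10.39]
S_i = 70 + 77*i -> [70, 147, 224, 301, 378]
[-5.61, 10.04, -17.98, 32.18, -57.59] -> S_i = -5.61*(-1.79)^i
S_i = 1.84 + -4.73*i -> [1.84, -2.89, -7.62, -12.35, -17.08]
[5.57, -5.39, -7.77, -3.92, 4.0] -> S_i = Random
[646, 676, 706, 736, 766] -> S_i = 646 + 30*i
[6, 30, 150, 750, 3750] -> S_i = 6*5^i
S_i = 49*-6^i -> [49, -294, 1764, -10584, 63504]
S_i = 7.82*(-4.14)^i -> [7.82, -32.37, 134.03, -554.89, 2297.25]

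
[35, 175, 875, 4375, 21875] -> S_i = 35*5^i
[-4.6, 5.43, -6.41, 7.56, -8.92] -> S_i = -4.60*(-1.18)^i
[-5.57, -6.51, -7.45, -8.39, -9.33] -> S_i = -5.57 + -0.94*i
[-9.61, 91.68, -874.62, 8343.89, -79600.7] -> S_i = -9.61*(-9.54)^i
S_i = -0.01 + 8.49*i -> [-0.01, 8.48, 16.97, 25.46, 33.95]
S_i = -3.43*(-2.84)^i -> [-3.43, 9.74, -27.67, 78.57, -223.13]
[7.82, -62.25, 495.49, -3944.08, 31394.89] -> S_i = 7.82*(-7.96)^i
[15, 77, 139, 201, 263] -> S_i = 15 + 62*i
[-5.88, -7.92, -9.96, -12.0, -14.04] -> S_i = -5.88 + -2.04*i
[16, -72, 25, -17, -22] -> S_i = Random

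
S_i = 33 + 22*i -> [33, 55, 77, 99, 121]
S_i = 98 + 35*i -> [98, 133, 168, 203, 238]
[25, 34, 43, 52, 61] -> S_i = 25 + 9*i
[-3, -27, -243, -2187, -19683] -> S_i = -3*9^i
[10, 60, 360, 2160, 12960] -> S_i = 10*6^i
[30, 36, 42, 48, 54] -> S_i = 30 + 6*i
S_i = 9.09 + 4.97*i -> [9.09, 14.06, 19.03, 24.0, 28.97]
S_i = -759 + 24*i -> [-759, -735, -711, -687, -663]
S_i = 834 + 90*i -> [834, 924, 1014, 1104, 1194]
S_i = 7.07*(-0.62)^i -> [7.07, -4.38, 2.72, -1.68, 1.04]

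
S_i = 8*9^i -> [8, 72, 648, 5832, 52488]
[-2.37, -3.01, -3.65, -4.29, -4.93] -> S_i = -2.37 + -0.64*i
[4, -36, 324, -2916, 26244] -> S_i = 4*-9^i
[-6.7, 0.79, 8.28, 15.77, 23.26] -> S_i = -6.70 + 7.49*i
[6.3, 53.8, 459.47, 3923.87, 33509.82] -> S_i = 6.30*8.54^i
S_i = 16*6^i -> [16, 96, 576, 3456, 20736]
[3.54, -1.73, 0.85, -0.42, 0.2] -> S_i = 3.54*(-0.49)^i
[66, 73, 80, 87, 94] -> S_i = 66 + 7*i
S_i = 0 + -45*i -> [0, -45, -90, -135, -180]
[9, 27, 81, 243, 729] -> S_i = 9*3^i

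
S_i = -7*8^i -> [-7, -56, -448, -3584, -28672]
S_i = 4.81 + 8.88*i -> [4.81, 13.69, 22.57, 31.45, 40.33]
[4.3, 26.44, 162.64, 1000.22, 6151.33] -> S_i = 4.30*6.15^i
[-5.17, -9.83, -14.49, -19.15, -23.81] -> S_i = -5.17 + -4.66*i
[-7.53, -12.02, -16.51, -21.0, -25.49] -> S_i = -7.53 + -4.49*i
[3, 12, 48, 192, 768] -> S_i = 3*4^i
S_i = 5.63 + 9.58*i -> [5.63, 15.21, 24.79, 34.37, 43.95]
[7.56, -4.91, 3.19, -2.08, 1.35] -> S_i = 7.56*(-0.65)^i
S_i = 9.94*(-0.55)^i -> [9.94, -5.47, 3.01, -1.65, 0.91]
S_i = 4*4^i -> [4, 16, 64, 256, 1024]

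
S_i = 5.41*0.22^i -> [5.41, 1.19, 0.26, 0.06, 0.01]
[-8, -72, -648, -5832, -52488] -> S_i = -8*9^i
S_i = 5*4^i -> [5, 20, 80, 320, 1280]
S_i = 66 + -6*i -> [66, 60, 54, 48, 42]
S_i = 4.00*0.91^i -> [4.0, 3.64, 3.31, 3.01, 2.74]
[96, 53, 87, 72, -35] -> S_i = Random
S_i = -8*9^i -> [-8, -72, -648, -5832, -52488]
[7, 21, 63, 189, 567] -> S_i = 7*3^i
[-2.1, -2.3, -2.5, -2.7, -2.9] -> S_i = -2.10 + -0.20*i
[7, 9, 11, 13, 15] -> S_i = 7 + 2*i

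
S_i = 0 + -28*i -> [0, -28, -56, -84, -112]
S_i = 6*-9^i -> [6, -54, 486, -4374, 39366]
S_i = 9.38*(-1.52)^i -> [9.38, -14.26, 21.67, -32.94, 50.07]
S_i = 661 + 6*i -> [661, 667, 673, 679, 685]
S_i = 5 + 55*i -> [5, 60, 115, 170, 225]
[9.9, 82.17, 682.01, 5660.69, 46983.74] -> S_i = 9.90*8.30^i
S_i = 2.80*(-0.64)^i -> [2.8, -1.79, 1.15, -0.73, 0.47]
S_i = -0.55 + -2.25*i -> [-0.55, -2.8, -5.05, -7.3, -9.55]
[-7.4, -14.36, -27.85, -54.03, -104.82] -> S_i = -7.40*1.94^i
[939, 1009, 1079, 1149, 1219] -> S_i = 939 + 70*i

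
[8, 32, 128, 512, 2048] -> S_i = 8*4^i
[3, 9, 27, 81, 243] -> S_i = 3*3^i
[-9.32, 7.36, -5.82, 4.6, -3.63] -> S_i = -9.32*(-0.79)^i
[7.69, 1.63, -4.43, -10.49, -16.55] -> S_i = 7.69 + -6.06*i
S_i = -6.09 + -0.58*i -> [-6.09, -6.67, -7.25, -7.83, -8.41]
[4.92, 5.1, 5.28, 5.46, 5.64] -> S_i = 4.92 + 0.18*i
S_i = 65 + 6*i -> [65, 71, 77, 83, 89]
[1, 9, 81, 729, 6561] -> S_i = 1*9^i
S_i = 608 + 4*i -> [608, 612, 616, 620, 624]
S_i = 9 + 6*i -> [9, 15, 21, 27, 33]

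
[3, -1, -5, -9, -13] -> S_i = 3 + -4*i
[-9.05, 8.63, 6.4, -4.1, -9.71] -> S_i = Random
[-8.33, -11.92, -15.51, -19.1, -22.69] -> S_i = -8.33 + -3.59*i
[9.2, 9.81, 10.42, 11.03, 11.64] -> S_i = 9.20 + 0.61*i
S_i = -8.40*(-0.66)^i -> [-8.4, 5.54, -3.66, 2.41, -1.59]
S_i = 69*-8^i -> [69, -552, 4416, -35328, 282624]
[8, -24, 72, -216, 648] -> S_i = 8*-3^i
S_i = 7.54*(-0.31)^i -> [7.54, -2.34, 0.72, -0.22, 0.07]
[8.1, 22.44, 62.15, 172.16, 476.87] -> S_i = 8.10*2.77^i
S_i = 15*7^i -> [15, 105, 735, 5145, 36015]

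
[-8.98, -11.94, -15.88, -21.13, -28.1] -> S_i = -8.98*1.33^i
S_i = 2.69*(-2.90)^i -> [2.69, -7.8, 22.62, -65.61, 190.26]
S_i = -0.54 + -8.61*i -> [-0.54, -9.15, -17.76, -26.37, -34.98]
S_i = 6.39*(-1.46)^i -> [6.39, -9.33, 13.62, -19.89, 29.03]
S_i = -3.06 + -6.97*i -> [-3.06, -10.03, -17.0, -23.97, -30.94]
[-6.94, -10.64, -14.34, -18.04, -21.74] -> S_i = -6.94 + -3.70*i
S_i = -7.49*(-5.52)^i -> [-7.49, 41.34, -228.22, 1259.79, -6954.06]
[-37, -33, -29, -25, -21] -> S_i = -37 + 4*i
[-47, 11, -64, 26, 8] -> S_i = Random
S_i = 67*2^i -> [67, 134, 268, 536, 1072]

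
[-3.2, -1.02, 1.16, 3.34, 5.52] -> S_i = -3.20 + 2.18*i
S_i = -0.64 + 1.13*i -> [-0.64, 0.49, 1.62, 2.75, 3.88]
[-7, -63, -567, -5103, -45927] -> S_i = -7*9^i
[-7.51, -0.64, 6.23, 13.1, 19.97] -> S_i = -7.51 + 6.87*i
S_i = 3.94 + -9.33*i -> [3.94, -5.39, -14.72, -24.05, -33.38]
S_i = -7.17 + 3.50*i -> [-7.17, -3.67, -0.17, 3.33, 6.83]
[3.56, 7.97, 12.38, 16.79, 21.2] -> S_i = 3.56 + 4.41*i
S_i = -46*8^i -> [-46, -368, -2944, -23552, -188416]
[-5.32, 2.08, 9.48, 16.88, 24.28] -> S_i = -5.32 + 7.40*i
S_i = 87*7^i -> [87, 609, 4263, 29841, 208887]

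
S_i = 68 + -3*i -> [68, 65, 62, 59, 56]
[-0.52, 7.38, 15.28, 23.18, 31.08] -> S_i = -0.52 + 7.90*i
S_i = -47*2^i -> [-47, -94, -188, -376, -752]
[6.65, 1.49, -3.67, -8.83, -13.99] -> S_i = 6.65 + -5.16*i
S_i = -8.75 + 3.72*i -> [-8.75, -5.03, -1.31, 2.41, 6.13]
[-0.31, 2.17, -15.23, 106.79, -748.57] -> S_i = -0.31*(-7.01)^i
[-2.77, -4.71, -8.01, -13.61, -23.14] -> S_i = -2.77*1.70^i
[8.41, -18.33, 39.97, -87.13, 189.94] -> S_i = 8.41*(-2.18)^i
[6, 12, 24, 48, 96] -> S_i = 6*2^i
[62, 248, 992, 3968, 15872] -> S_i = 62*4^i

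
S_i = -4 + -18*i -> [-4, -22, -40, -58, -76]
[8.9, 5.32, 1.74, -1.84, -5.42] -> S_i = 8.90 + -3.58*i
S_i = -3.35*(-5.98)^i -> [-3.35, 20.03, -119.8, 716.39, -4284.0]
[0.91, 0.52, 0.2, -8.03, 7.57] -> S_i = Random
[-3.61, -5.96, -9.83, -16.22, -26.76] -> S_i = -3.61*1.65^i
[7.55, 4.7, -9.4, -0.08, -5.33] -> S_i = Random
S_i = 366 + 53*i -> [366, 419, 472, 525, 578]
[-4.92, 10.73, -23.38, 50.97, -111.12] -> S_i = -4.92*(-2.18)^i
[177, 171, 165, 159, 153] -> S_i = 177 + -6*i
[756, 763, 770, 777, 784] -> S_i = 756 + 7*i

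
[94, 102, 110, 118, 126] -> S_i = 94 + 8*i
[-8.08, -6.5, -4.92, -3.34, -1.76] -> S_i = -8.08 + 1.58*i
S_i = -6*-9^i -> [-6, 54, -486, 4374, -39366]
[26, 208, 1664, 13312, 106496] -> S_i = 26*8^i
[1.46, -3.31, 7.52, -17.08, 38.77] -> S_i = 1.46*(-2.27)^i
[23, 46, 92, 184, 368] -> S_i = 23*2^i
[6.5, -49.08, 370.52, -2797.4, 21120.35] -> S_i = 6.50*(-7.55)^i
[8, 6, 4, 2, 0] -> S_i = 8 + -2*i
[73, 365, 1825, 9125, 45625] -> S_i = 73*5^i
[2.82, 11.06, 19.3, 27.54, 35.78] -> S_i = 2.82 + 8.24*i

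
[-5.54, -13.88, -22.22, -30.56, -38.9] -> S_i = -5.54 + -8.34*i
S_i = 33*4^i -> [33, 132, 528, 2112, 8448]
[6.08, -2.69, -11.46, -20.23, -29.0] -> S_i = 6.08 + -8.77*i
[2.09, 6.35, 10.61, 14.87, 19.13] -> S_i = 2.09 + 4.26*i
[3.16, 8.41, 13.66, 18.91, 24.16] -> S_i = 3.16 + 5.25*i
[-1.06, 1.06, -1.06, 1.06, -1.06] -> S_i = -1.06*(-1.00)^i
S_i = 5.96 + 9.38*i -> [5.96, 15.34, 24.72, 34.1, 43.48]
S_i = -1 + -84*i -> [-1, -85, -169, -253, -337]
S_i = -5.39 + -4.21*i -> [-5.39, -9.6, -13.81, -18.02, -22.23]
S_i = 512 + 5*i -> [512, 517, 522, 527, 532]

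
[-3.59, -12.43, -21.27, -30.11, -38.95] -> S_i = -3.59 + -8.84*i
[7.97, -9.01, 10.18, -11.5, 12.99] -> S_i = 7.97*(-1.13)^i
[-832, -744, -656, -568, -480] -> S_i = -832 + 88*i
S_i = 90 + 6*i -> [90, 96, 102, 108, 114]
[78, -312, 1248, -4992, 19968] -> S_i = 78*-4^i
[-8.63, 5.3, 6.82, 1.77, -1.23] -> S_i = Random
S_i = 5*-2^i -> [5, -10, 20, -40, 80]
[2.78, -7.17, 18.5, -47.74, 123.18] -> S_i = 2.78*(-2.58)^i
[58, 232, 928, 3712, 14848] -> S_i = 58*4^i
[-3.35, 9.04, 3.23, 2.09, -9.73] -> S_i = Random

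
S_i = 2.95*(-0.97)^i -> [2.95, -2.86, 2.78, -2.69, 2.61]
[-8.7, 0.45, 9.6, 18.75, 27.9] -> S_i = -8.70 + 9.15*i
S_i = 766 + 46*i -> [766, 812, 858, 904, 950]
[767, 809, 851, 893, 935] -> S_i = 767 + 42*i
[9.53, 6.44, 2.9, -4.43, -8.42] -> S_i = Random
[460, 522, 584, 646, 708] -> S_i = 460 + 62*i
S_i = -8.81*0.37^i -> [-8.81, -3.26, -1.21, -0.45, -0.17]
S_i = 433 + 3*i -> [433, 436, 439, 442, 445]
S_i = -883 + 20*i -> [-883, -863, -843, -823, -803]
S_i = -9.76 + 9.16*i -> [-9.76, -0.6, 8.56, 17.72, 26.88]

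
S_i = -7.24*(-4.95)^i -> [-7.24, 35.84, -177.4, 878.12, -4346.7]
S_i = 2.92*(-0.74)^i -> [2.92, -2.16, 1.6, -1.18, 0.88]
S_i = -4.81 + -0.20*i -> [-4.81, -5.01, -5.21, -5.41, -5.61]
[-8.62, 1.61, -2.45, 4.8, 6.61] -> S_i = Random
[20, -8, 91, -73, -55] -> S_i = Random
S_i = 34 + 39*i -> [34, 73, 112, 151, 190]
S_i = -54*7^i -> [-54, -378, -2646, -18522, -129654]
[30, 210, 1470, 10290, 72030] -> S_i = 30*7^i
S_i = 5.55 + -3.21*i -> [5.55, 2.34, -0.87, -4.08, -7.29]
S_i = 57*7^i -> [57, 399, 2793, 19551, 136857]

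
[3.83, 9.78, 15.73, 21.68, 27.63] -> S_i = 3.83 + 5.95*i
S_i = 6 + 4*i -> [6, 10, 14, 18, 22]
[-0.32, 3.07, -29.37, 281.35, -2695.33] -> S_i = -0.32*(-9.58)^i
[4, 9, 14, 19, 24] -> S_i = 4 + 5*i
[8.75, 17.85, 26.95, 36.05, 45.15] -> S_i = 8.75 + 9.10*i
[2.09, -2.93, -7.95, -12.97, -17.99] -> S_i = 2.09 + -5.02*i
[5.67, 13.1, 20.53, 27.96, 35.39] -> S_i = 5.67 + 7.43*i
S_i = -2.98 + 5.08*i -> [-2.98, 2.1, 7.18, 12.26, 17.34]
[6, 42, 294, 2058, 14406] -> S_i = 6*7^i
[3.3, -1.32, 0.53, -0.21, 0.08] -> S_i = 3.30*(-0.40)^i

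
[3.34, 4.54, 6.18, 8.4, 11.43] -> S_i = 3.34*1.36^i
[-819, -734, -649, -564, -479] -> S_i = -819 + 85*i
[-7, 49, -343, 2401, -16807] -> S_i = -7*-7^i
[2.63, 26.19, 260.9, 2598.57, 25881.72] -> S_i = 2.63*9.96^i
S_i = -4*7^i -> [-4, -28, -196, -1372, -9604]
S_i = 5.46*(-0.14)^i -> [5.46, -0.76, 0.11, -0.01, 0.0]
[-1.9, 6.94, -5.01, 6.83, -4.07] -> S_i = Random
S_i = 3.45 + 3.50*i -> [3.45, 6.95, 10.45, 13.95, 17.45]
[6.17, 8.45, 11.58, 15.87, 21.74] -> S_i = 6.17*1.37^i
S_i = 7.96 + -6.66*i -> [7.96, 1.3, -5.36, -12.02, -18.68]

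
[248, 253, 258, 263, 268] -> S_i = 248 + 5*i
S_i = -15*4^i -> [-15, -60, -240, -960, -3840]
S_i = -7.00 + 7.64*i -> [-7.0, 0.64, 8.28, 15.92, 23.56]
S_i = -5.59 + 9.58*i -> [-5.59, 3.99, 13.57, 23.15, 32.73]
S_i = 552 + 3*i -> [552, 555, 558, 561, 564]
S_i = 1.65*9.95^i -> [1.65, 16.42, 163.35, 1625.37, 16172.47]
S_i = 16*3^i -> [16, 48, 144, 432, 1296]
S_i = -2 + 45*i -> [-2, 43, 88, 133, 178]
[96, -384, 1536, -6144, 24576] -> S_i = 96*-4^i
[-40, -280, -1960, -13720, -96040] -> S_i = -40*7^i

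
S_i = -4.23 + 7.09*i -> [-4.23, 2.86, 9.95, 17.04, 24.13]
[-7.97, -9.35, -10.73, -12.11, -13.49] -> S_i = -7.97 + -1.38*i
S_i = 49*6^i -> [49, 294, 1764, 10584, 63504]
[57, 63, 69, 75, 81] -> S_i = 57 + 6*i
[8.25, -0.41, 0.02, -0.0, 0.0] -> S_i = 8.25*(-0.05)^i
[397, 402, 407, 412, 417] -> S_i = 397 + 5*i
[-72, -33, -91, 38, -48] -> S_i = Random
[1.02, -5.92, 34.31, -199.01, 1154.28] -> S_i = 1.02*(-5.80)^i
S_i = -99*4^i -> [-99, -396, -1584, -6336, -25344]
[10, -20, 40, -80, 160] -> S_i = 10*-2^i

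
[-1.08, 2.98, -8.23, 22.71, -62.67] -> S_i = -1.08*(-2.76)^i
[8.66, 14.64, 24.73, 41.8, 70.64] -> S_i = 8.66*1.69^i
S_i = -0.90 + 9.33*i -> [-0.9, 8.43, 17.76, 27.09, 36.42]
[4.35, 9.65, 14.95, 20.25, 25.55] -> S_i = 4.35 + 5.30*i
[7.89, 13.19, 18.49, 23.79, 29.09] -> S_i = 7.89 + 5.30*i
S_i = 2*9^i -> [2, 18, 162, 1458, 13122]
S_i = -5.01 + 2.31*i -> [-5.01, -2.7, -0.39, 1.92, 4.23]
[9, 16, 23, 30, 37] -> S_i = 9 + 7*i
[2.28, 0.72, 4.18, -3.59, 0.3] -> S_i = Random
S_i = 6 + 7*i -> [6, 13, 20, 27, 34]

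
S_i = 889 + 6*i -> [889, 895, 901, 907, 913]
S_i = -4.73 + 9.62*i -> [-4.73, 4.89, 14.51, 24.13, 33.75]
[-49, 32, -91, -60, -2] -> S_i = Random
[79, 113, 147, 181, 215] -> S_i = 79 + 34*i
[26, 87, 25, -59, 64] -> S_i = Random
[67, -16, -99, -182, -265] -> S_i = 67 + -83*i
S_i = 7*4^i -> [7, 28, 112, 448, 1792]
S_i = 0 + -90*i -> [0, -90, -180, -270, -360]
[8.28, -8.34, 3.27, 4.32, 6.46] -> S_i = Random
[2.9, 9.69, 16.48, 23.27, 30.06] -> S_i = 2.90 + 6.79*i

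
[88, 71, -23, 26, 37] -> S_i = Random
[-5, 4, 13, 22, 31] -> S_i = -5 + 9*i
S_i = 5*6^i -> [5, 30, 180, 1080, 6480]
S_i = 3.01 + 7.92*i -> [3.01, 10.93, 18.85, 26.77, 34.69]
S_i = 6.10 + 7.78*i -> [6.1, 13.88, 21.66, 29.44, 37.22]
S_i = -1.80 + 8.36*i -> [-1.8, 6.56, 14.92, 23.28, 31.64]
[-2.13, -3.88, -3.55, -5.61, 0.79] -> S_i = Random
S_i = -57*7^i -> [-57, -399, -2793, -19551, -136857]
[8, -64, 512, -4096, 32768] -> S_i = 8*-8^i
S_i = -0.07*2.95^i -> [-0.07, -0.21, -0.61, -1.8, -5.3]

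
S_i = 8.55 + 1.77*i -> [8.55, 10.32, 12.09, 13.86, 15.63]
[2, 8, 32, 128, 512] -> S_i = 2*4^i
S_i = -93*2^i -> [-93, -186, -372, -744, -1488]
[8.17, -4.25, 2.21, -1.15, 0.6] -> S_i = 8.17*(-0.52)^i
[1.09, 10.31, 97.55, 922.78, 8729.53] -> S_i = 1.09*9.46^i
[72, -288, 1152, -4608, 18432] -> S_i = 72*-4^i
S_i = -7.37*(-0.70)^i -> [-7.37, 5.16, -3.61, 2.53, -1.77]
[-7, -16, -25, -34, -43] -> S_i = -7 + -9*i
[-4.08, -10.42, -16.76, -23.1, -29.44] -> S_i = -4.08 + -6.34*i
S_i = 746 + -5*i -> [746, 741, 736, 731, 726]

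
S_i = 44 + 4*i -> [44, 48, 52, 56, 60]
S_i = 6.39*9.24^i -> [6.39, 59.04, 545.56, 5041.0, 46578.85]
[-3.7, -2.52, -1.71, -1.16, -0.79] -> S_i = -3.70*0.68^i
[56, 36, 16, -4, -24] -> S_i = 56 + -20*i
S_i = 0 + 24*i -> [0, 24, 48, 72, 96]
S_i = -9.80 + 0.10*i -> [-9.8, -9.7, -9.6, -9.5, -9.4]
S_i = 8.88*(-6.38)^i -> [8.88, -56.65, 361.46, -2306.08, 14712.81]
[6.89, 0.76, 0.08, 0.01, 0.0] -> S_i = 6.89*0.11^i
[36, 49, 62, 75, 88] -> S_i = 36 + 13*i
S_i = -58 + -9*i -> [-58, -67, -76, -85, -94]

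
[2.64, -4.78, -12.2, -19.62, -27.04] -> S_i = 2.64 + -7.42*i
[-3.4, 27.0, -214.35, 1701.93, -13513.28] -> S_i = -3.40*(-7.94)^i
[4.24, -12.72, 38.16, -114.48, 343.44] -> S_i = 4.24*(-3.00)^i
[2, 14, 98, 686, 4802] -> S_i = 2*7^i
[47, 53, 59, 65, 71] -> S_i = 47 + 6*i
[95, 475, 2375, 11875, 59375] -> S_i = 95*5^i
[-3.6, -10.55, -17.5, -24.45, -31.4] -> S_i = -3.60 + -6.95*i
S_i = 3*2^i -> [3, 6, 12, 24, 48]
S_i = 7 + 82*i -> [7, 89, 171, 253, 335]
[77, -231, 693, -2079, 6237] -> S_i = 77*-3^i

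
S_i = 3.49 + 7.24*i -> [3.49, 10.73, 17.97, 25.21, 32.45]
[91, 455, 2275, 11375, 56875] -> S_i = 91*5^i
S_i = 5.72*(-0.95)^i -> [5.72, -5.43, 5.16, -4.9, 4.66]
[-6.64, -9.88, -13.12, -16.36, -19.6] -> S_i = -6.64 + -3.24*i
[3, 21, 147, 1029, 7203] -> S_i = 3*7^i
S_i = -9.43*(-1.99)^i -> [-9.43, 18.77, -37.34, 74.31, -147.88]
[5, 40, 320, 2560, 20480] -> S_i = 5*8^i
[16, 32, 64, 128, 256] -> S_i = 16*2^i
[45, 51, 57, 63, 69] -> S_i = 45 + 6*i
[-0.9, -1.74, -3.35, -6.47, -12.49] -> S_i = -0.90*1.93^i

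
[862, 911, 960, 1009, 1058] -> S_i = 862 + 49*i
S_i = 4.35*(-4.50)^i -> [4.35, -19.58, 88.09, -396.39, 1783.77]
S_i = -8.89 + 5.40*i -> [-8.89, -3.49, 1.91, 7.31, 12.71]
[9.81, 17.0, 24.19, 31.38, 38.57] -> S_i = 9.81 + 7.19*i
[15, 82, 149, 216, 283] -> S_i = 15 + 67*i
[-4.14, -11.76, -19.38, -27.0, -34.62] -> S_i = -4.14 + -7.62*i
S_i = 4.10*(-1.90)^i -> [4.1, -7.79, 14.8, -28.12, 53.43]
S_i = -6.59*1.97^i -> [-6.59, -12.98, -25.58, -50.38, -99.25]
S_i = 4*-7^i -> [4, -28, 196, -1372, 9604]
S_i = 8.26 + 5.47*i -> [8.26, 13.73, 19.2, 24.67, 30.14]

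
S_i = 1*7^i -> [1, 7, 49, 343, 2401]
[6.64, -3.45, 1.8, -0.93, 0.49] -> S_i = 6.64*(-0.52)^i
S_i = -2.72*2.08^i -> [-2.72, -5.66, -11.77, -24.48, -50.91]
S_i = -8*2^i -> [-8, -16, -32, -64, -128]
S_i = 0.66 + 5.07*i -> [0.66, 5.73, 10.8, 15.87, 20.94]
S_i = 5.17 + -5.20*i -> [5.17, -0.03, -5.23, -10.43, -15.63]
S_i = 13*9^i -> [13, 117, 1053, 9477, 85293]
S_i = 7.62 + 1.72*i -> [7.62, 9.34, 11.06, 12.78, 14.5]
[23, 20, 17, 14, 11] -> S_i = 23 + -3*i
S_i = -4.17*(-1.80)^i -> [-4.17, 7.51, -13.51, 24.32, -43.77]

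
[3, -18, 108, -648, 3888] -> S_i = 3*-6^i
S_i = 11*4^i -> [11, 44, 176, 704, 2816]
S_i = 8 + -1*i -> [8, 7, 6, 5, 4]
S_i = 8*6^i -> [8, 48, 288, 1728, 10368]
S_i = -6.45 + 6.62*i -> [-6.45, 0.17, 6.79, 13.41, 20.03]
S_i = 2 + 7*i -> [2, 9, 16, 23, 30]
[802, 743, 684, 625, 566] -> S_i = 802 + -59*i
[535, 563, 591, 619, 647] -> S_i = 535 + 28*i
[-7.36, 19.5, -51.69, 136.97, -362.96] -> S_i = -7.36*(-2.65)^i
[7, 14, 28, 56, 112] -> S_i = 7*2^i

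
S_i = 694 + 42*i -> [694, 736, 778, 820, 862]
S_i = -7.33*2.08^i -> [-7.33, -15.25, -31.71, -65.96, -137.2]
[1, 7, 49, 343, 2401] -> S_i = 1*7^i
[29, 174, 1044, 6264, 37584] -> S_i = 29*6^i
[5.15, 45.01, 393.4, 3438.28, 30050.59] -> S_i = 5.15*8.74^i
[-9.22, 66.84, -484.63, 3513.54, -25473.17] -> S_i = -9.22*(-7.25)^i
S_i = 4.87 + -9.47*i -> [4.87, -4.6, -14.07, -23.54, -33.01]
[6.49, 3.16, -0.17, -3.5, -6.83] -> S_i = 6.49 + -3.33*i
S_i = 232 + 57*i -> [232, 289, 346, 403, 460]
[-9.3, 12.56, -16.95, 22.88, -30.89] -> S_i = -9.30*(-1.35)^i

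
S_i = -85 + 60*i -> [-85, -25, 35, 95, 155]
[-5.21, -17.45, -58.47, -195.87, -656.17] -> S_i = -5.21*3.35^i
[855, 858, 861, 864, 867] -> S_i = 855 + 3*i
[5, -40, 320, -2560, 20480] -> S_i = 5*-8^i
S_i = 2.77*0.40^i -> [2.77, 1.11, 0.44, 0.18, 0.07]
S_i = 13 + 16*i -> [13, 29, 45, 61, 77]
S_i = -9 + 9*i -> [-9, 0, 9, 18, 27]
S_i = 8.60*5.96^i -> [8.6, 51.26, 305.49, 1820.7, 10851.34]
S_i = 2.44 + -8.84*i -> [2.44, -6.4, -15.24, -24.08, -32.92]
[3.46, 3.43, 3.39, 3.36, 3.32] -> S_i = 3.46*0.99^i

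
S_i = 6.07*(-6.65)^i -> [6.07, -40.37, 268.43, -1785.06, 11870.67]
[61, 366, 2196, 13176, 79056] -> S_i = 61*6^i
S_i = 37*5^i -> [37, 185, 925, 4625, 23125]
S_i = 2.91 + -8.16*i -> [2.91, -5.25, -13.41, -21.57, -29.73]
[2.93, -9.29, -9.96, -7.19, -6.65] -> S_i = Random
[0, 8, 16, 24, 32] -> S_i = 0 + 8*i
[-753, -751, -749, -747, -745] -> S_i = -753 + 2*i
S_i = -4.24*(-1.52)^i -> [-4.24, 6.44, -9.8, 14.89, -22.63]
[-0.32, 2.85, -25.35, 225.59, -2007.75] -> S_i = -0.32*(-8.90)^i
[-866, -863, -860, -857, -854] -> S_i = -866 + 3*i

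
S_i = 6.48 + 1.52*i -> [6.48, 8.0, 9.52, 11.04, 12.56]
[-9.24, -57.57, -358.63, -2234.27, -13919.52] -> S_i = -9.24*6.23^i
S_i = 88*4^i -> [88, 352, 1408, 5632, 22528]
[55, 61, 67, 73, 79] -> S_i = 55 + 6*i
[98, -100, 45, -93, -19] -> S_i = Random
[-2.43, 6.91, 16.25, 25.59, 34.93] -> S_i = -2.43 + 9.34*i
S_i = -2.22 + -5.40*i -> [-2.22, -7.62, -13.02, -18.42, -23.82]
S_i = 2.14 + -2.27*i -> [2.14, -0.13, -2.4, -4.67, -6.94]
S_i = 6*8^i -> [6, 48, 384, 3072, 24576]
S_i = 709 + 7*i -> [709, 716, 723, 730, 737]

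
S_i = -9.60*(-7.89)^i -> [-9.6, 75.74, -597.62, 4715.22, -37203.11]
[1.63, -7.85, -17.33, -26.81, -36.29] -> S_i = 1.63 + -9.48*i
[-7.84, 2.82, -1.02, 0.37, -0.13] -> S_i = -7.84*(-0.36)^i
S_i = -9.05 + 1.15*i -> [-9.05, -7.9, -6.75, -5.6, -4.45]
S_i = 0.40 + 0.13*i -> [0.4, 0.53, 0.66, 0.79, 0.92]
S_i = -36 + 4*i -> [-36, -32, -28, -24, -20]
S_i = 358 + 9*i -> [358, 367, 376, 385, 394]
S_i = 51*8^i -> [51, 408, 3264, 26112, 208896]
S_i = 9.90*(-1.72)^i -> [9.9, -17.03, 29.29, -50.38, 86.65]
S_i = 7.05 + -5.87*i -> [7.05, 1.18, -4.69, -10.56, -16.43]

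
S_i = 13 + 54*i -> [13, 67, 121, 175, 229]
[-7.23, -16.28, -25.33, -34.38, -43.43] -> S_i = -7.23 + -9.05*i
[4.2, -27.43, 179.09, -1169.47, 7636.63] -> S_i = 4.20*(-6.53)^i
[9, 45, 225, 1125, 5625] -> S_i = 9*5^i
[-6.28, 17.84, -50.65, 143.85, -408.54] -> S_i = -6.28*(-2.84)^i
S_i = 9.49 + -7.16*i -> [9.49, 2.33, -4.83, -11.99, -19.15]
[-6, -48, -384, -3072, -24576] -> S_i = -6*8^i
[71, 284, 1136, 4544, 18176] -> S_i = 71*4^i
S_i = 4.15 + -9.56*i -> [4.15, -5.41, -14.97, -24.53, -34.09]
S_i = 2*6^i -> [2, 12, 72, 432, 2592]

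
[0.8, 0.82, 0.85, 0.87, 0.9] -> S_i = 0.80*1.03^i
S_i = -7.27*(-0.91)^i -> [-7.27, 6.62, -6.02, 5.48, -4.99]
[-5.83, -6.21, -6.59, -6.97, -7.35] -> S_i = -5.83 + -0.38*i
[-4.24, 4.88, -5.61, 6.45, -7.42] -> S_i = -4.24*(-1.15)^i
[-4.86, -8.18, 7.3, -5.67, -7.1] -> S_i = Random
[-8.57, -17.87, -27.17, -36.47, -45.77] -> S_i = -8.57 + -9.30*i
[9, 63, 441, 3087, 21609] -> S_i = 9*7^i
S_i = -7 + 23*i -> [-7, 16, 39, 62, 85]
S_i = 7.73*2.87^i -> [7.73, 22.19, 63.67, 182.74, 524.45]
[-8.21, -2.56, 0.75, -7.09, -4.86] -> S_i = Random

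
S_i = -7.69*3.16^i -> [-7.69, -24.3, -76.79, -242.65, -766.79]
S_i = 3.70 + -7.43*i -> [3.7, -3.73, -11.16, -18.59, -26.02]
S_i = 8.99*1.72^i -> [8.99, 15.46, 26.6, 45.75, 78.68]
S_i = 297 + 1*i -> [297, 298, 299, 300, 301]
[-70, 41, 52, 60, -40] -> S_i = Random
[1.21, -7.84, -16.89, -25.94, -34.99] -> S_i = 1.21 + -9.05*i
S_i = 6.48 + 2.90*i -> [6.48, 9.38, 12.28, 15.18, 18.08]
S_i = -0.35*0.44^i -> [-0.35, -0.15, -0.07, -0.03, -0.01]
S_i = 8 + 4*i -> [8, 12, 16, 20, 24]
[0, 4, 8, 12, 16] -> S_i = 0 + 4*i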